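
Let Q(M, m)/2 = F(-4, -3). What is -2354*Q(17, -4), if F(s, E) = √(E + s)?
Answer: -4708*I*√7 ≈ -12456.0*I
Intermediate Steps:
Q(M, m) = 2*I*√7 (Q(M, m) = 2*√(-3 - 4) = 2*√(-7) = 2*(I*√7) = 2*I*√7)
-2354*Q(17, -4) = -4708*I*√7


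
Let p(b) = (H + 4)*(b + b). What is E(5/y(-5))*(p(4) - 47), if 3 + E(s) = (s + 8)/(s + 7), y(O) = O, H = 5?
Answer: -275/6 ≈ -45.833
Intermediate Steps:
p(b) = 18*b (p(b) = (5 + 4)*(b + b) = 9*(2*b) = 18*b)
E(s) = -3 + (8 + s)/(7 + s) (E(s) = -3 + (s + 8)/(s + 7) = -3 + (8 + s)/(7 + s))
E(5/y(-5))*(p(4) - 47) = ((-13 - 10/(-5))/(7 + 5/(-5)))*(18*4 - 47) = ((-13 - 10*(-1)/5)/(7 + 5*(-⅕)))*(72 - 47) = ((-13 - 2*(-1))/(7 - 1))*25 = ((-13 + 2)/6)*25 = ((⅙)*(-11))*25 = -11/6*25 = -275/6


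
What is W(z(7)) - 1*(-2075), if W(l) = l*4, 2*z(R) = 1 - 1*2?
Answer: 2073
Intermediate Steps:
z(R) = -½ (z(R) = (1 - 1*2)/2 = (1 - 2)/2 = (½)*(-1) = -½)
W(l) = 4*l
W(z(7)) - 1*(-2075) = 4*(-½) - 1*(-2075) = -2 + 2075 = 2073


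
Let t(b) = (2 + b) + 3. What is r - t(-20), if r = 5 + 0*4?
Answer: 20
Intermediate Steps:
t(b) = 5 + b
r = 5 (r = 5 + 0 = 5)
r - t(-20) = 5 - (5 - 20) = 5 - 1*(-15) = 5 + 15 = 20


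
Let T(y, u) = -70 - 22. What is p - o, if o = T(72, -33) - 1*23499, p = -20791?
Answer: 2800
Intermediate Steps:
T(y, u) = -92
o = -23591 (o = -92 - 1*23499 = -92 - 23499 = -23591)
p - o = -20791 - 1*(-23591) = -20791 + 23591 = 2800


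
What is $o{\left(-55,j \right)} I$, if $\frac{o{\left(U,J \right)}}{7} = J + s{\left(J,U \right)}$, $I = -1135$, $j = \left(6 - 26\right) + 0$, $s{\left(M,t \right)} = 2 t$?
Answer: $1032850$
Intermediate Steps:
$j = -20$ ($j = -20 + 0 = -20$)
$o{\left(U,J \right)} = 7 J + 14 U$ ($o{\left(U,J \right)} = 7 \left(J + 2 U\right) = 7 J + 14 U$)
$o{\left(-55,j \right)} I = \left(7 \left(-20\right) + 14 \left(-55\right)\right) \left(-1135\right) = \left(-140 - 770\right) \left(-1135\right) = \left(-910\right) \left(-1135\right) = 1032850$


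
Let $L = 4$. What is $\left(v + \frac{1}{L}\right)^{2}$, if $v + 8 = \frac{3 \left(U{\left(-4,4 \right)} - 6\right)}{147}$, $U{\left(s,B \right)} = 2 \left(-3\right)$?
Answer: $\frac{2455489}{38416} \approx 63.918$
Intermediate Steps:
$U{\left(s,B \right)} = -6$
$v = - \frac{404}{49}$ ($v = -8 + \frac{3 \left(-6 - 6\right)}{147} = -8 + 3 \left(-12\right) \frac{1}{147} = -8 - \frac{12}{49} = - \frac{404}{49} \approx -8.2449$)
$\left(v + \frac{1}{L}\right)^{2} = \left(- \frac{404}{49} + \frac{1}{4}\right)^{2} = \left(- \frac{1567}{196}\right)^{2} = \frac{2455489}{38416}$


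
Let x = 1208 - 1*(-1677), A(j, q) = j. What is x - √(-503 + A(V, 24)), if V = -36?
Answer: 2885 - 7*I*√11 ≈ 2885.0 - 23.216*I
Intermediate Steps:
x = 2885 (x = 1208 + 1677 = 2885)
x - √(-503 + A(V, 24)) = 2885 - √(-503 - 36) = 2885 - √(-539) = 2885 - 7*I*√11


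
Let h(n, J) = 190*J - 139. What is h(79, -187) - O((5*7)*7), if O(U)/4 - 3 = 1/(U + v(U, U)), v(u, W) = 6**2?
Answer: -10026365/281 ≈ -35681.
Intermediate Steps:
v(u, W) = 36
h(n, J) = -139 + 190*J
O(U) = 12 + 4/(36 + U) (O(U) = 12 + 4/(U + 36) = 12 + 4/(36 + U))
h(79, -187) - O((5*7)*7) = (-139 + 190*(-187)) - 4*(109 + 3*((5*7)*7))/(36 + (5*7)*7) = (-139 - 35530) - 4*(109 + 3*(35*7))/(36 + 35*7) = -35669 - 4*(109 + 3*245)/(36 + 245) = -35669 - 4*(109 + 735)/281 = -35669 - 4*844/281 = -35669 - 1*3376/281 = -35669 - 3376/281 = -10026365/281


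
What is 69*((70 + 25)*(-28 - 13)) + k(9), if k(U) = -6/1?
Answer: -268761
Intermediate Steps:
k(U) = -6 (k(U) = -6*1 = -6)
69*((70 + 25)*(-28 - 13)) + k(9) = 69*((70 + 25)*(-28 - 13)) - 6 = 69*(95*(-41)) - 6 = 69*(-3895) - 6 = -268755 - 6 = -268761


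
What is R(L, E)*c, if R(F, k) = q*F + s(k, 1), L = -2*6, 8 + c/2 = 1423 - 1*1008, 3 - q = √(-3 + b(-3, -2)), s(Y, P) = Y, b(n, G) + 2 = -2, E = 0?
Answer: -29304 + 9768*I*√7 ≈ -29304.0 + 25844.0*I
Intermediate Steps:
b(n, G) = -4 (b(n, G) = -2 - 2 = -4)
q = 3 - I*√7 (q = 3 - √(-3 - 4) = 3 - √(-7) = 3 - I*√7 ≈ 3.0 - 2.6458*I)
c = 814 (c = -16 + 2*(1423 - 1*1008) = -16 + 2*(1423 - 1008) = -16 + 2*415 = -16 + 830 = 814)
L = -12
R(F, k) = k + F*(3 - I*√7) (R(F, k) = (3 - I*√7)*F + k = F*(3 - I*√7) + k = k + F*(3 - I*√7))
R(L, E)*c = (0 - 12*(3 - I*√7))*814 = (0 + (-36 + 12*I*√7))*814 = (-36 + 12*I*√7)*814 = -29304 + 9768*I*√7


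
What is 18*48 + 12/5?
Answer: 4332/5 ≈ 866.40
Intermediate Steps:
18*48 + 12/5 = 864 + 12*(1/5) = 864 + 12/5 = 4332/5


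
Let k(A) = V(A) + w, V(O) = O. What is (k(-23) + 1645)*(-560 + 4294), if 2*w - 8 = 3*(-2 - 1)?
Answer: 6054681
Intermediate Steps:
w = -½ (w = 4 + (3*(-2 - 1))/2 = 4 + (3*(-3))/2 = 4 + (½)*(-9) = 4 - 9/2 = -½ ≈ -0.50000)
k(A) = -½ + A (k(A) = A - ½ = -½ + A)
(k(-23) + 1645)*(-560 + 4294) = ((-½ - 23) + 1645)*(-560 + 4294) = (-47/2 + 1645)*3734 = (3243/2)*3734 = 6054681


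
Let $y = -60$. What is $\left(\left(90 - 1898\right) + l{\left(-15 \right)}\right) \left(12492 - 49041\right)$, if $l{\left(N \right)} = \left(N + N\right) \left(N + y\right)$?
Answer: $-16154658$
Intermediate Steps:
$l{\left(N \right)} = 2 N \left(-60 + N\right)$ ($l{\left(N \right)} = \left(N + N\right) \left(N - 60\right) = 2 N \left(-60 + N\right)$)
$\left(\left(90 - 1898\right) + l{\left(-15 \right)}\right) \left(12492 - 49041\right) = \left(\left(90 - 1898\right) + 2 \left(-15\right) \left(-60 - 15\right)\right) \left(12492 - 49041\right) = \left(\left(90 - 1898\right) + 2 \left(-15\right) \left(-75\right)\right) \left(-36549\right) = \left(-1808 + 2250\right) \left(-36549\right) = 442 \left(-36549\right) = -16154658$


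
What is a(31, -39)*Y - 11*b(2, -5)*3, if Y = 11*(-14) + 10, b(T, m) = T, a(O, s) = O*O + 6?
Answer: -139314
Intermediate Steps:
a(O, s) = 6 + O² (a(O, s) = O² + 6 = 6 + O²)
Y = -144 (Y = -154 + 10 = -144)
a(31, -39)*Y - 11*b(2, -5)*3 = (6 + 31²)*(-144) - 11*2*3 = (6 + 961)*(-144) - 22*3 = 967*(-144) - 66 = -139248 - 66 = -139314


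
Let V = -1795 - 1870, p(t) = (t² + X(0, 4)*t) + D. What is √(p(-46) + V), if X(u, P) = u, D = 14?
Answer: I*√1535 ≈ 39.179*I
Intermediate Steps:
p(t) = 14 + t² (p(t) = (t² + 0*t) + 14 = (t² + 0) + 14 = t² + 14 = 14 + t²)
V = -3665
√(p(-46) + V) = √((14 + (-46)²) - 3665) = √((14 + 2116) - 3665) = √(2130 - 3665) = √(-1535) = I*√1535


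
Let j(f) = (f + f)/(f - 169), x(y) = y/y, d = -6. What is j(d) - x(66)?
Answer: -163/175 ≈ -0.93143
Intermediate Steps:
x(y) = 1
j(f) = 2*f/(-169 + f) (j(f) = (2*f)/(-169 + f) = 2*f/(-169 + f))
j(d) - x(66) = 2*(-6)/(-169 - 6) - 1*1 = 2*(-6)/(-175) - 1 = 2*(-6)*(-1/175) - 1 = 12/175 - 1 = -163/175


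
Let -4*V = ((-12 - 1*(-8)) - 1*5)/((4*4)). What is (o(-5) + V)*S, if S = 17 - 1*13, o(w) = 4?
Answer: 265/16 ≈ 16.563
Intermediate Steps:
S = 4 (S = 17 - 13 = 4)
V = 9/64 (V = -((-12 - 1*(-8)) - 1*5)/(4*(4*4)) = -((-12 + 8) - 5)/(4*16) = -(-4 - 5)/(4*16) = -(-9)/(4*16) = -¼*(-9/16) = 9/64 ≈ 0.14063)
(o(-5) + V)*S = (4 + 9/64)*4 = (265/64)*4 = 265/16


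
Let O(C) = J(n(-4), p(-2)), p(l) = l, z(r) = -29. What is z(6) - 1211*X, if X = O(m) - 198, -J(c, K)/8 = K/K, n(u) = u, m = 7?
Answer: 249437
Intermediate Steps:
J(c, K) = -8 (J(c, K) = -8*K/K = -8*1 = -8)
O(C) = -8
X = -206 (X = -8 - 198 = -206)
z(6) - 1211*X = -29 - 1211*(-206) = -29 + 249466 = 249437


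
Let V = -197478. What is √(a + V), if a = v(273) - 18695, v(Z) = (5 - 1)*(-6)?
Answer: I*√216197 ≈ 464.97*I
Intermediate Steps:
v(Z) = -24 (v(Z) = 4*(-6) = -24)
a = -18719 (a = -24 - 18695 = -18719)
√(a + V) = √(-18719 - 197478) = √(-216197) = I*√216197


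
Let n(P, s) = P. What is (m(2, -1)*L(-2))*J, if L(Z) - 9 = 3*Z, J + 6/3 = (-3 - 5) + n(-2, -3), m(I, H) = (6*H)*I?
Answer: 432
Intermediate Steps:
m(I, H) = 6*H*I
J = -12 (J = -2 + ((-3 - 5) - 2) = -2 + (-8 - 2) = -2 - 10 = -12)
L(Z) = 9 + 3*Z
(m(2, -1)*L(-2))*J = ((6*(-1)*2)*(9 + 3*(-2)))*(-12) = -12*(9 - 6)*(-12) = -12*3*(-12) = -36*(-12) = 432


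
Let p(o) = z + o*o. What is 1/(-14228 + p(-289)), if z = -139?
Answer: 1/69154 ≈ 1.4460e-5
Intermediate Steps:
p(o) = -139 + o**2 (p(o) = -139 + o*o = -139 + o**2)
1/(-14228 + p(-289)) = 1/(-14228 + (-139 + (-289)**2)) = 1/(-14228 + (-139 + 83521)) = 1/(-14228 + 83382) = 1/69154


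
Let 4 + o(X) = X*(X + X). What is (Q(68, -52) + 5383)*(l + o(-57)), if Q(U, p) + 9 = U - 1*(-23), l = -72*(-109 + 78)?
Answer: 47687590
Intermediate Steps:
l = 2232 (l = -72*(-31) = 2232)
Q(U, p) = 14 + U (Q(U, p) = -9 + (U - 1*(-23)) = -9 + (U + 23) = -9 + (23 + U) = 14 + U)
o(X) = -4 + 2*X² (o(X) = -4 + X*(X + X) = -4 + X*(2*X) = -4 + 2*X²)
(Q(68, -52) + 5383)*(l + o(-57)) = ((14 + 68) + 5383)*(2232 + (-4 + 2*(-57)²)) = (82 + 5383)*(2232 + (-4 + 2*3249)) = 5465*(2232 + (-4 + 6498)) = 5465*(2232 + 6494) = 5465*8726 = 47687590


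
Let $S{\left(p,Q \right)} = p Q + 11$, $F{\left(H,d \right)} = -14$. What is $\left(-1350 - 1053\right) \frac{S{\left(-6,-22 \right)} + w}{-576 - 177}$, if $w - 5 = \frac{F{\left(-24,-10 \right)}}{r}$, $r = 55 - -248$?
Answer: $\frac{11969610}{25351} \approx 472.16$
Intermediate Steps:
$r = 303$ ($r = 55 + 248 = 303$)
$S{\left(p,Q \right)} = 11 + Q p$ ($S{\left(p,Q \right)} = Q p + 11 = 11 + Q p$)
$w = \frac{1501}{303}$ ($w = 5 - \frac{14}{303} = \frac{1501}{303} \approx 4.9538$)
$\left(-1350 - 1053\right) \frac{S{\left(-6,-22 \right)} + w}{-576 - 177} = \left(-1350 - 1053\right) \frac{\left(11 - -132\right) + \frac{1501}{303}}{-576 - 177} = - 2403 \frac{\left(11 + 132\right) + \frac{1501}{303}}{-753} = - 2403 \left(143 + \frac{1501}{303}\right) \left(- \frac{1}{753}\right) = - 2403 \cdot \frac{44830}{303} \left(- \frac{1}{753}\right) = \left(-2403\right) \left(- \frac{44830}{228159}\right) = \frac{11969610}{25351}$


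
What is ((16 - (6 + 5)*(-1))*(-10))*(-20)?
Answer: 5400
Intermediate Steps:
((16 - (6 + 5)*(-1))*(-10))*(-20) = ((16 - 11*(-1))*(-10))*(-20) = ((16 - 1*(-11))*(-10))*(-20) = ((16 + 11)*(-10))*(-20) = (27*(-10))*(-20) = -270*(-20) = 5400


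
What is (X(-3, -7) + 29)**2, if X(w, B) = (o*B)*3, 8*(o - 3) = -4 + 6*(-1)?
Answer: 961/16 ≈ 60.063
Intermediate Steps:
o = 7/4 (o = 3 + (-4 + 6*(-1))/8 = 3 + (-4 - 6)/8 = 3 + (1/8)*(-10) = 3 - 5/4 = 7/4 ≈ 1.7500)
X(w, B) = 21*B/4 (X(w, B) = (7*B/4)*3 = 21*B/4)
(X(-3, -7) + 29)**2 = ((21/4)*(-7) + 29)**2 = (-147/4 + 29)**2 = (-31/4)**2 = 961/16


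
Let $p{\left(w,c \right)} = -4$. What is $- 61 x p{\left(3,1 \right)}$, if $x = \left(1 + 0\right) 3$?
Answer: $732$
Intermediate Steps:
$x = 3$ ($x = 1 \cdot 3 = 3$)
$- 61 x p{\left(3,1 \right)} = \left(-61\right) 3 \left(-4\right) = \left(-183\right) \left(-4\right) = 732$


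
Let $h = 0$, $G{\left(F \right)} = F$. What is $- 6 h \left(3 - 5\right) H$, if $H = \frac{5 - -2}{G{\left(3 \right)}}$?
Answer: $0$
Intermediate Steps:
$H = \frac{7}{3}$ ($H = \frac{5 - -2}{3} = \left(5 + 2\right) \frac{1}{3} = 7 \cdot \frac{1}{3} = \frac{7}{3} \approx 2.3333$)
$- 6 h \left(3 - 5\right) H = \left(-6\right) 0 \left(3 - 5\right) \frac{7}{3} = 0 \left(\left(-2\right) \frac{7}{3}\right) = 0 \left(- \frac{14}{3}\right) = 0$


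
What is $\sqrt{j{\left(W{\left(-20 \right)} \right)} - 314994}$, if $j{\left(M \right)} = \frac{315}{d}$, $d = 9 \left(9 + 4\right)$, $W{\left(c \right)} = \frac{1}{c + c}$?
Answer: $\frac{i \sqrt{53233531}}{13} \approx 561.24 i$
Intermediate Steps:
$W{\left(c \right)} = \frac{1}{2 c}$
$d = 117$ ($d = 9 \cdot 13 = 117$)
$j{\left(M \right)} = \frac{35}{13}$ ($j{\left(M \right)} = \frac{315}{117} = 315 \cdot \frac{1}{117} = \frac{35}{13}$)
$\sqrt{j{\left(W{\left(-20 \right)} \right)} - 314994} = \sqrt{\frac{35}{13} - 314994} = \sqrt{- \frac{4094887}{13}} = \frac{i \sqrt{53233531}}{13}$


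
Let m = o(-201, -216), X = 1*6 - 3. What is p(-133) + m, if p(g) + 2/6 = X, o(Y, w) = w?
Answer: -640/3 ≈ -213.33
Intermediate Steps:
X = 3 (X = 6 - 3 = 3)
p(g) = 8/3 (p(g) = -⅓ + 3 = 8/3)
m = -216
p(-133) + m = 8/3 - 216 = -640/3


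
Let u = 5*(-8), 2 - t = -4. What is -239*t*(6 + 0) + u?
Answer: -8644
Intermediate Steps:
t = 6 (t = 2 - 1*(-4) = 2 + 4 = 6)
u = -40
-239*t*(6 + 0) + u = -1434*(6 + 0) - 40 = -1434*6 - 40 = -239*36 - 40 = -8604 - 40 = -8644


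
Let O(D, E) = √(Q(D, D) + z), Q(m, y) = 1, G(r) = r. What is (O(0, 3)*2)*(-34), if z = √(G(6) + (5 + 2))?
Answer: -68*√(1 + √13) ≈ -145.93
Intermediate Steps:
z = √13 (z = √(6 + (5 + 2)) = √(6 + 7) = √13 ≈ 3.6056)
O(D, E) = √(1 + √13)
(O(0, 3)*2)*(-34) = (√(1 + √13)*2)*(-34) = (2*√(1 + √13))*(-34) = -68*√(1 + √13)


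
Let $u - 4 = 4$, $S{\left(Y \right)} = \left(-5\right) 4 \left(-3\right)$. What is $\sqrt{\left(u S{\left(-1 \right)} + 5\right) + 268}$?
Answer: $\sqrt{753} \approx 27.441$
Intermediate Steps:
$S{\left(Y \right)} = 60$ ($S{\left(Y \right)} = \left(-20\right) \left(-3\right) = 60$)
$u = 8$ ($u = 4 + 4 = 8$)
$\sqrt{\left(u S{\left(-1 \right)} + 5\right) + 268} = \sqrt{\left(8 \cdot 60 + 5\right) + 268} = \sqrt{\left(480 + 5\right) + 268} = \sqrt{485 + 268} = \sqrt{753}$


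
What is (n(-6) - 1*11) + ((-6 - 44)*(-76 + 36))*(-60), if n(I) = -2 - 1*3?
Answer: -120016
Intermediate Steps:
n(I) = -5 (n(I) = -2 - 3 = -5)
(n(-6) - 1*11) + ((-6 - 44)*(-76 + 36))*(-60) = (-5 - 1*11) + ((-6 - 44)*(-76 + 36))*(-60) = (-5 - 11) - 50*(-40)*(-60) = -16 + 2000*(-60) = -16 - 120000 = -120016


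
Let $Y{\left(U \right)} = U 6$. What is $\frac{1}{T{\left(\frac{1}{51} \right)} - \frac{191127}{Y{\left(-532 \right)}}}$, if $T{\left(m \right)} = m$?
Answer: $\frac{54264}{3250223} \approx 0.016695$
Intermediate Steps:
$Y{\left(U \right)} = 6 U$
$\frac{1}{T{\left(\frac{1}{51} \right)} - \frac{191127}{Y{\left(-532 \right)}}} = \frac{1}{\frac{1}{51} - \frac{191127}{6 \left(-532\right)}} = \frac{1}{\frac{1}{51} - \frac{191127}{-3192}} = \frac{1}{\frac{1}{51} - - \frac{63709}{1064}} = \frac{1}{\frac{1}{51} + \frac{63709}{1064}} = \frac{1}{\frac{3250223}{54264}} = \frac{54264}{3250223}$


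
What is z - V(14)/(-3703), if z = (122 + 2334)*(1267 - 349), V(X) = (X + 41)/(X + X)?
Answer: 233766775927/103684 ≈ 2.2546e+6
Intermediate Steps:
V(X) = (41 + X)/(2*X) (V(X) = (41 + X)/((2*X)) = (41 + X)*(1/(2*X)) = (41 + X)/(2*X))
z = 2254608 (z = 2456*918 = 2254608)
z - V(14)/(-3703) = 2254608 - (1/2)*(41 + 14)/14/(-3703) = 2254608 - (1/2)*(1/14)*55*(-1)/3703 = 2254608 - 55*(-1)/(28*3703) = 2254608 - 1*(-55/103684) = 2254608 + 55/103684 = 233766775927/103684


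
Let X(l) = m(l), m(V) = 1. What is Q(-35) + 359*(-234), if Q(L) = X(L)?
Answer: -84005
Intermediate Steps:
X(l) = 1
Q(L) = 1
Q(-35) + 359*(-234) = 1 + 359*(-234) = 1 - 84006 = -84005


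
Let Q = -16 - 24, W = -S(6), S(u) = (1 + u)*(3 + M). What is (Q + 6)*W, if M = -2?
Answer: 238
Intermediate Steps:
S(u) = 1 + u (S(u) = (1 + u)*(3 - 2) = (1 + u)*1 = 1 + u)
W = -7 (W = -(1 + 6) = -1*7 = -7)
Q = -40
(Q + 6)*W = (-40 + 6)*(-7) = -34*(-7) = 238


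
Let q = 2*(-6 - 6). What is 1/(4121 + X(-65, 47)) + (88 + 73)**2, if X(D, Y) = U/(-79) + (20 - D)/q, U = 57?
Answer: 202322038589/7805333 ≈ 25921.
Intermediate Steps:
q = -24 (q = 2*(-12) = -24)
X(D, Y) = -737/474 + D/24 (X(D, Y) = 57/(-79) + (20 - D)/(-24) = 57*(-1/79) + (20 - D)*(-1/24) = -57/79 + (-5/6 + D/24) = -737/474 + D/24)
1/(4121 + X(-65, 47)) + (88 + 73)**2 = 1/(4121 + (-737/474 + (1/24)*(-65))) + (88 + 73)**2 = 1/(4121 + (-737/474 - 65/24)) + 161**2 = 1/(4121 - 8083/1896) + 25921 = 1/(7805333/1896) + 25921 = 1896/7805333 + 25921 = 202322038589/7805333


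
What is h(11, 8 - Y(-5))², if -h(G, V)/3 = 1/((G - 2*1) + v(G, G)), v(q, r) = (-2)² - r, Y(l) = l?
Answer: 9/4 ≈ 2.2500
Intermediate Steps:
v(q, r) = 4 - r
h(G, V) = -3/2 (h(G, V) = -3/((G - 2*1) + (4 - G)) = -3/((G - 2) + (4 - G)) = -3/((-2 + G) + (4 - G)) = -3/2)
h(11, 8 - Y(-5))² = (-3/2)² = 9/4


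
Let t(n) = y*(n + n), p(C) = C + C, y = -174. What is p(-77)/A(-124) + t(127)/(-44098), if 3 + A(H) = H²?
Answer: 336317008/338959277 ≈ 0.99220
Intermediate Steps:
p(C) = 2*C
A(H) = -3 + H²
t(n) = -348*n (t(n) = -174*(n + n) = -348*n)
p(-77)/A(-124) + t(127)/(-44098) = (2*(-77))/(-3 + (-124)²) - 348*127/(-44098) = -154/(-3 + 15376) - 44196*(-1/44098) = -154/15373 + 22098/22049 = 336317008/338959277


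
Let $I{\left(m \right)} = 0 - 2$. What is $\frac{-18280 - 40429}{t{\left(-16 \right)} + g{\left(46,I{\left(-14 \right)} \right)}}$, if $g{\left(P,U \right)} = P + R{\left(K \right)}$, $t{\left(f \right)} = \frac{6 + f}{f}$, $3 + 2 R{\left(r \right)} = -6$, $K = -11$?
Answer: $- \frac{469672}{337} \approx -1393.7$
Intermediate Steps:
$R{\left(r \right)} = - \frac{9}{2}$ ($R{\left(r \right)} = - \frac{3}{2} + \frac{1}{2} \left(-6\right) = - \frac{3}{2} - 3 = - \frac{9}{2}$)
$I{\left(m \right)} = -2$ ($I{\left(m \right)} = 0 - 2 = -2$)
$t{\left(f \right)} = \frac{6 + f}{f}$
$g{\left(P,U \right)} = - \frac{9}{2} + P$ ($g{\left(P,U \right)} = P - \frac{9}{2} = - \frac{9}{2} + P$)
$\frac{-18280 - 40429}{t{\left(-16 \right)} + g{\left(46,I{\left(-14 \right)} \right)}} = \frac{-18280 - 40429}{\frac{6 - 16}{-16} + \left(- \frac{9}{2} + 46\right)} = - \frac{58709}{\left(- \frac{1}{16}\right) \left(-10\right) + \frac{83}{2}} = - \frac{58709}{\frac{5}{8} + \frac{83}{2}} = - \frac{58709}{\frac{337}{8}} = \left(-58709\right) \frac{8}{337} = - \frac{469672}{337}$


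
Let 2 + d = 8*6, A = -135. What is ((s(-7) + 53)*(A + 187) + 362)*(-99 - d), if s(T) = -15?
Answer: -339010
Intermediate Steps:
d = 46 (d = -2 + 8*6 = -2 + 48 = 46)
((s(-7) + 53)*(A + 187) + 362)*(-99 - d) = ((-15 + 53)*(-135 + 187) + 362)*(-99 - 1*46) = (38*52 + 362)*(-99 - 46) = (1976 + 362)*(-145) = 2338*(-145) = -339010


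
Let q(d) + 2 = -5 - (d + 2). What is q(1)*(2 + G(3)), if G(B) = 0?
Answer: -20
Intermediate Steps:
q(d) = -9 - d (q(d) = -2 + (-5 - (d + 2)) = -2 + (-5 - (2 + d)) = -2 + (-5 + (-2 - d)) = -2 + (-7 - d) = -9 - d)
q(1)*(2 + G(3)) = (-9 - 1*1)*(2 + 0) = (-9 - 1)*2 = -10*2 = -20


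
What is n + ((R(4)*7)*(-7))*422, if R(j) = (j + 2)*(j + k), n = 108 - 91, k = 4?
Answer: -992527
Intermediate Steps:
n = 17
R(j) = (2 + j)*(4 + j) (R(j) = (j + 2)*(j + 4) = (2 + j)*(4 + j))
n + ((R(4)*7)*(-7))*422 = 17 + (((8 + 4² + 6*4)*7)*(-7))*422 = 17 + (((8 + 16 + 24)*7)*(-7))*422 = 17 + ((48*7)*(-7))*422 = 17 + (336*(-7))*422 = 17 - 2352*422 = 17 - 992544 = -992527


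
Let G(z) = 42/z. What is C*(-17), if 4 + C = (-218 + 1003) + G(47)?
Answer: -624733/47 ≈ -13292.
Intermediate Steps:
C = 36749/47 (C = -4 + ((-218 + 1003) + 42/47) = -4 + (785 + 42*(1/47)) = -4 + (785 + 42/47) = -4 + 36937/47 = 36749/47 ≈ 781.89)
C*(-17) = (36749/47)*(-17) = -624733/47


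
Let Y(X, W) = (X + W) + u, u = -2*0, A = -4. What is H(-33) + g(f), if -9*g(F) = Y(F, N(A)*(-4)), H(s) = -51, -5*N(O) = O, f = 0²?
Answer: -2279/45 ≈ -50.644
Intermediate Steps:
f = 0
u = 0
N(O) = -O/5
Y(X, W) = W + X (Y(X, W) = (X + W) + 0 = (W + X) + 0 = W + X)
g(F) = 16/45 - F/9 (g(F) = -(-⅕*(-4)*(-4) + F)/9 = -((⅘)*(-4) + F)/9 = -(-16/5 + F)/9 = 16/45 - F/9)
H(-33) + g(f) = -51 + (16/45 - ⅑*0) = -51 + (16/45 + 0) = -51 + 16/45 = -2279/45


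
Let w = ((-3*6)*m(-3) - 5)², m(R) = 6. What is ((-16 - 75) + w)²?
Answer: 160731684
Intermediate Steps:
w = 12769 (w = (-3*6*6 - 5)² = (-18*6 - 5)² = (-108 - 5)² = (-113)² = 12769)
((-16 - 75) + w)² = ((-16 - 75) + 12769)² = (-91 + 12769)² = 12678² = 160731684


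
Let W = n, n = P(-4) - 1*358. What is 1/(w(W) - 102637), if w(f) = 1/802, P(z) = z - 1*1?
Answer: -802/82314873 ≈ -9.7431e-6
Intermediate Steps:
P(z) = -1 + z (P(z) = z - 1 = -1 + z)
n = -363 (n = (-1 - 4) - 1*358 = -5 - 358 = -363)
W = -363
w(f) = 1/802
1/(w(W) - 102637) = 1/(1/802 - 102637) = 1/(-82314873/802) = -802/82314873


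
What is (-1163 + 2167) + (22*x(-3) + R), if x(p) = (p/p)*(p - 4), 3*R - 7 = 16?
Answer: 2573/3 ≈ 857.67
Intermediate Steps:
R = 23/3 (R = 7/3 + (⅓)*16 = 7/3 + 16/3 = 23/3 ≈ 7.6667)
x(p) = -4 + p (x(p) = 1*(-4 + p) = -4 + p)
(-1163 + 2167) + (22*x(-3) + R) = (-1163 + 2167) + (22*(-4 - 3) + 23/3) = 1004 + (22*(-7) + 23/3) = 1004 + (-154 + 23/3) = 1004 - 439/3 = 2573/3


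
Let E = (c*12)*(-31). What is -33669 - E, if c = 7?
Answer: -31065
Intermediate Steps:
E = -2604 (E = (7*12)*(-31) = 84*(-31) = -2604)
-33669 - E = -33669 - 1*(-2604) = -33669 + 2604 = -31065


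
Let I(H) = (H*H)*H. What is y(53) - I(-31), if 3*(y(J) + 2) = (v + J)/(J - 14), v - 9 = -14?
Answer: 1161787/39 ≈ 29789.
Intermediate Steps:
v = -5 (v = 9 - 14 = -5)
y(J) = -2 + (-5 + J)/(3*(-14 + J)) (y(J) = -2 + ((-5 + J)/(J - 14))/3 = -2 + ((-5 + J)/(-14 + J))/3 = -2 + (-5 + J)/(3*(-14 + J)))
I(H) = H³ (I(H) = H²*H = H³)
y(53) - I(-31) = (79 - 5*53)/(3*(-14 + 53)) - 1*(-31)³ = (⅓)*(79 - 265)/39 - 1*(-29791) = (⅓)*(1/39)*(-186) + 29791 = -62/39 + 29791 = 1161787/39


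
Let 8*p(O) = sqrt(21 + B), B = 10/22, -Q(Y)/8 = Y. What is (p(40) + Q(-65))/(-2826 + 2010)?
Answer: -65/102 - sqrt(649)/35904 ≈ -0.63796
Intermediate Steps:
Q(Y) = -8*Y
B = 5/11 (B = 10*(1/22) = 5/11 ≈ 0.45455)
p(O) = sqrt(649)/44 (p(O) = sqrt(21 + 5/11)/8 = sqrt(236/11)/8 = (2*sqrt(649)/11)/8 = sqrt(649)/44)
(p(40) + Q(-65))/(-2826 + 2010) = (sqrt(649)/44 - 8*(-65))/(-2826 + 2010) = (sqrt(649)/44 + 520)/(-816) = (520 + sqrt(649)/44)*(-1/816) = -65/102 - sqrt(649)/35904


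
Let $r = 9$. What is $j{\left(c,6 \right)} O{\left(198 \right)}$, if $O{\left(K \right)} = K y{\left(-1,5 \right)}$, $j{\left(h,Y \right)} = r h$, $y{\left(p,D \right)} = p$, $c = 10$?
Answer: $-17820$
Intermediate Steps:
$j{\left(h,Y \right)} = 9 h$
$O{\left(K \right)} = - K$ ($O{\left(K \right)} = K \left(-1\right) = - K$)
$j{\left(c,6 \right)} O{\left(198 \right)} = 9 \cdot 10 \left(\left(-1\right) 198\right) = 90 \left(-198\right) = -17820$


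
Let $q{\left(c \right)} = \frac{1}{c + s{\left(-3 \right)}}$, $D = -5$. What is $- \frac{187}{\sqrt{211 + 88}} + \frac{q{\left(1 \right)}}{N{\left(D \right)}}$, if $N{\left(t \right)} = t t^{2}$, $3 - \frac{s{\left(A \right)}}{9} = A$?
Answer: $- \frac{1}{6875} - \frac{187 \sqrt{299}}{299} \approx -10.815$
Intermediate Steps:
$s{\left(A \right)} = 27 - 9 A$
$q{\left(c \right)} = \frac{1}{54 + c}$ ($q{\left(c \right)} = \frac{1}{c + \left(27 - -27\right)} = \frac{1}{c + \left(27 + 27\right)} = \frac{1}{c + 54} = \frac{1}{54 + c}$)
$N{\left(t \right)} = t^{3}$
$- \frac{187}{\sqrt{211 + 88}} + \frac{q{\left(1 \right)}}{N{\left(D \right)}} = - \frac{187}{\sqrt{211 + 88}} + \frac{1}{\left(54 + 1\right) \left(-5\right)^{3}} = - \frac{187}{\sqrt{299}} + \frac{1}{55 \left(-125\right)} = - 187 \frac{\sqrt{299}}{299} + \frac{1}{55} \left(- \frac{1}{125}\right) = - \frac{187 \sqrt{299}}{299} - \frac{1}{6875} = - \frac{1}{6875} - \frac{187 \sqrt{299}}{299}$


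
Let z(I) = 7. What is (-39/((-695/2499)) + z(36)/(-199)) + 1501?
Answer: 226985679/138305 ≈ 1641.2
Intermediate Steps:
(-39/((-695/2499)) + z(36)/(-199)) + 1501 = (-39/((-695/2499)) + 7/(-199)) + 1501 = (-39/((-695*1/2499)) + 7*(-1/199)) + 1501 = (-39/(-695/2499) - 7/199) + 1501 = (-39*(-2499/695) - 7/199) + 1501 = (97461/695 - 7/199) + 1501 = 19389874/138305 + 1501 = 226985679/138305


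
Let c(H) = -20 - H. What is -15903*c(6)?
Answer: 413478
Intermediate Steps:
-15903*c(6) = -15903*(-20 - 1*6) = -15903*(-20 - 6) = -15903*(-26) = -171*(-2418) = 413478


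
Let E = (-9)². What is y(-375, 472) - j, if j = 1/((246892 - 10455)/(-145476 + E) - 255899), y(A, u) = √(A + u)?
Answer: 145395/37206671542 + √97 ≈ 9.8489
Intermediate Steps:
E = 81
j = -145395/37206671542 (j = 1/((246892 - 10455)/(-145476 + 81) - 255899) = 1/(236437/(-145395) - 255899) = 1/(236437*(-1/145395) - 255899) = 1/(-236437/145395 - 255899) = 1/(-37206671542/145395) = -145395/37206671542 ≈ -3.9078e-6)
y(-375, 472) - j = √(-375 + 472) - 1*(-145395/37206671542) = √97 + 145395/37206671542 = 145395/37206671542 + √97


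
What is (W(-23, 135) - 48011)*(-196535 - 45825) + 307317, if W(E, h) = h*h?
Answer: 7219242277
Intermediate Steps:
W(E, h) = h**2
(W(-23, 135) - 48011)*(-196535 - 45825) + 307317 = (135**2 - 48011)*(-196535 - 45825) + 307317 = (18225 - 48011)*(-242360) + 307317 = -29786*(-242360) + 307317 = 7218934960 + 307317 = 7219242277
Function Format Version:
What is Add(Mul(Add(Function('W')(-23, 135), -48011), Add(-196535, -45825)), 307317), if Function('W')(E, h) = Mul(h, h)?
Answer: 7219242277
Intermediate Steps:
Function('W')(E, h) = Pow(h, 2)
Add(Mul(Add(Function('W')(-23, 135), -48011), Add(-196535, -45825)), 307317) = Add(Mul(Add(Pow(135, 2), -48011), Add(-196535, -45825)), 307317) = Add(Mul(Add(18225, -48011), -242360), 307317) = Add(Mul(-29786, -242360), 307317) = Add(7218934960, 307317) = 7219242277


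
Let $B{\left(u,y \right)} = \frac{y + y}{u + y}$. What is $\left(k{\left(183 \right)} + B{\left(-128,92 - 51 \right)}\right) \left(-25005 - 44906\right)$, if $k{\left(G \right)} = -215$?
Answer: $\frac{1313417957}{87} \approx 1.5097 \cdot 10^{7}$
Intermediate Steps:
$B{\left(u,y \right)} = \frac{2 y}{u + y}$
$\left(k{\left(183 \right)} + B{\left(-128,92 - 51 \right)}\right) \left(-25005 - 44906\right) = \left(-215 + \frac{2 \left(92 - 51\right)}{-128 + \left(92 - 51\right)}\right) \left(-25005 - 44906\right) = \left(-215 + \frac{2 \left(92 - 51\right)}{-128 + \left(92 - 51\right)}\right) \left(-69911\right) = \left(-215 + 2 \cdot 41 \frac{1}{-128 + 41}\right) \left(-69911\right) = \left(-215 + 2 \cdot 41 \frac{1}{-87}\right) \left(-69911\right) = \left(-215 + 2 \cdot 41 \left(- \frac{1}{87}\right)\right) \left(-69911\right) = \left(-215 - \frac{82}{87}\right) \left(-69911\right) = \left(- \frac{18787}{87}\right) \left(-69911\right) = \frac{1313417957}{87}$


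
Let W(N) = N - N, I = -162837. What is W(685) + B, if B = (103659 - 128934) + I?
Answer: -188112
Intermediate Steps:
B = -188112 (B = (103659 - 128934) - 162837 = -25275 - 162837 = -188112)
W(N) = 0
W(685) + B = 0 - 188112 = -188112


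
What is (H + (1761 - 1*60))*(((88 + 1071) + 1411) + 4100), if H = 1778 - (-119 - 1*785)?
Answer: 29234610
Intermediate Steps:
H = 2682 (H = 1778 - (-119 - 785) = 1778 - 1*(-904) = 1778 + 904 = 2682)
(H + (1761 - 1*60))*(((88 + 1071) + 1411) + 4100) = (2682 + (1761 - 1*60))*(((88 + 1071) + 1411) + 4100) = (2682 + (1761 - 60))*((1159 + 1411) + 4100) = (2682 + 1701)*(2570 + 4100) = 4383*6670 = 29234610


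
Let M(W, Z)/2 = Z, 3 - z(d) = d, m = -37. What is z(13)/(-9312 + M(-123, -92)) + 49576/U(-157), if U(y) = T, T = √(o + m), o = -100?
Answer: 5/4748 - 49576*I*√137/137 ≈ 0.0010531 - 4235.6*I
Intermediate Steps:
z(d) = 3 - d
M(W, Z) = 2*Z
T = I*√137 (T = √(-100 - 37) = √(-137) = I*√137 ≈ 11.705*I)
U(y) = I*√137
z(13)/(-9312 + M(-123, -92)) + 49576/U(-157) = (3 - 1*13)/(-9312 + 2*(-92)) + 49576/((I*√137)) = (3 - 13)/(-9312 - 184) + 49576*(-I*√137/137) = -10/(-9496) - 49576*I*√137/137 = -10*(-1/9496) - 49576*I*√137/137 = 5/4748 - 49576*I*√137/137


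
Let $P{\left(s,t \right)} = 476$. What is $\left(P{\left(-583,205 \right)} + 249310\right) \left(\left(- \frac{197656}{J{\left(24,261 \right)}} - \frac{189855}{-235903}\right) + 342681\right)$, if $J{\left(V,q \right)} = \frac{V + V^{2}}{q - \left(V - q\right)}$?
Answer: $\frac{263141569104356304}{5897575} \approx 4.4619 \cdot 10^{10}$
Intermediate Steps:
$J{\left(V,q \right)} = \frac{V + V^{2}}{- V + 2 q}$
$\left(P{\left(-583,205 \right)} + 249310\right) \left(\left(- \frac{197656}{J{\left(24,261 \right)}} - \frac{189855}{-235903}\right) + 342681\right) = \left(476 + 249310\right) \left(\left(- \frac{197656}{24 \frac{1}{\left(-1\right) 24 + 2 \cdot 261} \left(1 + 24\right)} - \frac{189855}{-235903}\right) + 342681\right) = 249786 \left(\left(- \frac{197656}{24 \frac{1}{-24 + 522} \cdot 25} - - \frac{189855}{235903}\right) + 342681\right) = 249786 \left(\left(- \frac{197656}{24 \cdot \frac{1}{498} \cdot 25} + \frac{189855}{235903}\right) + 342681\right) = 249786 \left(\left(- \frac{197656}{\frac{100}{83}} + \frac{189855}{235903}\right) + 342681\right) = 249786 \left(\left(\left(-197656\right) \frac{83}{100} + \frac{189855}{235903}\right) + 342681\right) = 249786 \left(\left(- \frac{4101362}{25} + \frac{189855}{235903}\right) + 342681\right) = 249786 \left(- \frac{967518853511}{5897575} + 342681\right) = 249786 \cdot \frac{1053468045064}{5897575} = \frac{263141569104356304}{5897575}$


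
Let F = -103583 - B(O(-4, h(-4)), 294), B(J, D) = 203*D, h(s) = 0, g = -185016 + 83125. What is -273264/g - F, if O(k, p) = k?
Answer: 16635507379/101891 ≈ 1.6327e+5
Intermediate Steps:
g = -101891
F = -163265 (F = -103583 - 203*294 = -103583 - 1*59682 = -103583 - 59682 = -163265)
-273264/g - F = -273264/(-101891) - 1*(-163265) = -273264*(-1/101891) + 163265 = 273264/101891 + 163265 = 16635507379/101891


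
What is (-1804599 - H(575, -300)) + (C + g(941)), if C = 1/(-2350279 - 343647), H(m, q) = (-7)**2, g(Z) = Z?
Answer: -4859053183683/2693926 ≈ -1.8037e+6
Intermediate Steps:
H(m, q) = 49
C = -1/2693926 (C = 1/(-2693926) = -1/2693926 ≈ -3.7121e-7)
(-1804599 - H(575, -300)) + (C + g(941)) = (-1804599 - 1*49) + (-1/2693926 + 941) = (-1804599 - 49) + 2534984365/2693926 = -1804648 + 2534984365/2693926 = -4859053183683/2693926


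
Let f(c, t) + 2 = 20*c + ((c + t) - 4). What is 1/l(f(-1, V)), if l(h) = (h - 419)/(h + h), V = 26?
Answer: 1/210 ≈ 0.0047619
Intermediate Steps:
f(c, t) = -6 + t + 21*c (f(c, t) = -2 + (20*c + ((c + t) - 4)) = -2 + (20*c + (-4 + c + t)) = -2 + (-4 + t + 21*c) = -6 + t + 21*c)
l(h) = (-419 + h)/(2*h) (l(h) = (-419 + h)/((2*h)) = (-419 + h)*(1/(2*h)) = (-419 + h)/(2*h))
1/l(f(-1, V)) = 1/((-419 + (-6 + 26 + 21*(-1)))/(2*(-6 + 26 + 21*(-1)))) = 1/((-419 + (-6 + 26 - 21))/(2*(-6 + 26 - 21))) = 1/((½)*(-419 - 1)/(-1)) = 1/((½)*(-1)*(-420)) = 1/210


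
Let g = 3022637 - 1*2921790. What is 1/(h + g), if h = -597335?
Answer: -1/496488 ≈ -2.0141e-6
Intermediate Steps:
g = 100847 (g = 3022637 - 2921790 = 100847)
1/(h + g) = 1/(-597335 + 100847) = 1/(-496488) = -1/496488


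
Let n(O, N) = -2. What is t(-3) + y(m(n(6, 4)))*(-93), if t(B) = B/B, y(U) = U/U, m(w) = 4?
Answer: -92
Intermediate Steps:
y(U) = 1
t(B) = 1
t(-3) + y(m(n(6, 4)))*(-93) = 1 + 1*(-93) = 1 - 93 = -92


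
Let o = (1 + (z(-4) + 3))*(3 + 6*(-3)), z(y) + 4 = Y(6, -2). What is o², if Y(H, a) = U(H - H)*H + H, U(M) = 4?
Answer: 202500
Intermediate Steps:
Y(H, a) = 5*H (Y(H, a) = 4*H + H = 5*H)
z(y) = 26 (z(y) = -4 + 5*6 = -4 + 30 = 26)
o = -450 (o = (1 + (26 + 3))*(3 + 6*(-3)) = (1 + 29)*(3 - 18) = 30*(-15) = -450)
o² = (-450)² = 202500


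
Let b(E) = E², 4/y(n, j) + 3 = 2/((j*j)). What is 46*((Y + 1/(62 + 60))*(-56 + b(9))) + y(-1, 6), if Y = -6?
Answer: -22281617/3233 ≈ -6891.9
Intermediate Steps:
y(n, j) = 4/(-3 + 2/j²) (y(n, j) = 4/(-3 + 2/((j*j))) = 4/(-3 + 2/(j²)) = 4/(-3 + 2/j²))
46*((Y + 1/(62 + 60))*(-56 + b(9))) + y(-1, 6) = 46*((-6 + 1/(62 + 60))*(-56 + 9²)) - 4*6²/(-2 + 3*6²) = 46*((-6 + 1/122)*(-56 + 81)) - 4*36/(-2 + 3*36) = 46*((-6 + 1/122)*25) - 4*36/(-2 + 108) = 46*(-731/122*25) - 4*36/106 = 46*(-18275/122) - 4*36*1/106 = -420325/61 - 72/53 = -22281617/3233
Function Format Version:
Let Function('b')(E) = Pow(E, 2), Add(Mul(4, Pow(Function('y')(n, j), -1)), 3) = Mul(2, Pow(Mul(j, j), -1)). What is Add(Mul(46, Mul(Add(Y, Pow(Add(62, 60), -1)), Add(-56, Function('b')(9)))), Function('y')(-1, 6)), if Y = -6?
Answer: Rational(-22281617, 3233) ≈ -6891.9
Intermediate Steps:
Function('y')(n, j) = Mul(4, Pow(Add(-3, Mul(2, Pow(j, -2))), -1)) (Function('y')(n, j) = Mul(4, Pow(Add(-3, Mul(2, Pow(Mul(j, j), -1))), -1)) = Mul(4, Pow(Add(-3, Mul(2, Pow(Pow(j, 2), -1))), -1)) = Mul(4, Pow(Add(-3, Mul(2, Pow(j, -2))), -1)))
Add(Mul(46, Mul(Add(Y, Pow(Add(62, 60), -1)), Add(-56, Function('b')(9)))), Function('y')(-1, 6)) = Add(Mul(46, Mul(Add(-6, Pow(Add(62, 60), -1)), Add(-56, Pow(9, 2)))), Mul(-4, Pow(6, 2), Pow(Add(-2, Mul(3, Pow(6, 2))), -1))) = Add(Mul(46, Mul(Add(-6, Pow(122, -1)), Add(-56, 81))), Mul(-4, 36, Pow(Add(-2, Mul(3, 36)), -1))) = Add(Mul(46, Mul(Add(-6, Rational(1, 122)), 25)), Mul(-4, 36, Pow(Add(-2, 108), -1))) = Add(Mul(46, Mul(Rational(-731, 122), 25)), Mul(-4, 36, Pow(106, -1))) = Add(Mul(46, Rational(-18275, 122)), Mul(-4, 36, Rational(1, 106))) = Add(Rational(-420325, 61), Rational(-72, 53)) = Rational(-22281617, 3233)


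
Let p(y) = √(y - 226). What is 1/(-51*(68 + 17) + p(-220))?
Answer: -4335/18792671 - I*√446/18792671 ≈ -0.00023068 - 1.1238e-6*I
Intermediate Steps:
p(y) = √(-226 + y)
1/(-51*(68 + 17) + p(-220)) = 1/(-51*(68 + 17) + √(-226 - 220)) = 1/(-51*85 + √(-446)) = 1/(-4335 + I*√446)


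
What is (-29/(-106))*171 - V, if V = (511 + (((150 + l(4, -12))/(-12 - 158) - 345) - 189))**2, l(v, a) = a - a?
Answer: -16039465/30634 ≈ -523.58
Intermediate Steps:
l(v, a) = 0
V = 164836/289 (V = (511 + (((150 + 0)/(-12 - 158) - 345) - 189))**2 = (511 + ((150/(-170) - 345) - 189))**2 = (511 + ((150*(-1/170) - 345) - 189))**2 = (511 + ((-15/17 - 345) - 189))**2 = (511 + (-5880/17 - 189))**2 = (511 - 9093/17)**2 = (-406/17)**2 = 164836/289 ≈ 570.37)
(-29/(-106))*171 - V = (-29/(-106))*171 - 1*164836/289 = -1/106*(-29)*171 - 164836/289 = (29/106)*171 - 164836/289 = 4959/106 - 164836/289 = -16039465/30634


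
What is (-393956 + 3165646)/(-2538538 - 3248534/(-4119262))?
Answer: -5708658646390/5228449935211 ≈ -1.0918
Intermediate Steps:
(-393956 + 3165646)/(-2538538 - 3248534/(-4119262)) = 2771690/(-2538538 - 3248534*(-1/4119262)) = 2771690/(-2538538 + 1624267/2059631) = 2771690/(-5228449935211/2059631) = 2771690*(-2059631/5228449935211) = -5708658646390/5228449935211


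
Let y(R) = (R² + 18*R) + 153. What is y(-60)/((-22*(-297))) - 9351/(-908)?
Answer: 106947/9988 ≈ 10.708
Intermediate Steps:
y(R) = 153 + R² + 18*R
y(-60)/((-22*(-297))) - 9351/(-908) = (153 + (-60)² + 18*(-60))/((-22*(-297))) - 9351/(-908) = (153 + 3600 - 1080)/6534 - 9351*(-1/908) = 2673*(1/6534) + 9351/908 = 9/22 + 9351/908 = 106947/9988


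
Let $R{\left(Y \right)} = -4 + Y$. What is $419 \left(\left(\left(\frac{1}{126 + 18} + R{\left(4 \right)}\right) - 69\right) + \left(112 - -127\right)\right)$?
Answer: $\frac{10257539}{144} \approx 71233.0$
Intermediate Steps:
$419 \left(\left(\left(\frac{1}{126 + 18} + R{\left(4 \right)}\right) - 69\right) + \left(112 - -127\right)\right) = 419 \left(\left(\left(\frac{1}{126 + 18} + \left(-4 + 4\right)\right) - 69\right) + \left(112 - -127\right)\right) = 419 \left(\left(\left(\frac{1}{144} + 0\right) - 69\right) + \left(112 + 127\right)\right) = 419 \left(\left(\left(\frac{1}{144} + 0\right) - 69\right) + 239\right) = 419 \left(\left(\frac{1}{144} - 69\right) + 239\right) = 419 \left(- \frac{9935}{144} + 239\right) = 419 \cdot \frac{24481}{144} = \frac{10257539}{144}$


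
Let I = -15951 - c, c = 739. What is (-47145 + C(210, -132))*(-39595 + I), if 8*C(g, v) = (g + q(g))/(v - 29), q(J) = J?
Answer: 122064435225/46 ≈ 2.6536e+9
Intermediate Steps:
I = -16690 (I = -15951 - 1*739 = -15951 - 739 = -16690)
C(g, v) = g/(4*(-29 + v)) (C(g, v) = ((g + g)/(v - 29))/8 = ((2*g)/(-29 + v))/8 = (2*g/(-29 + v))/8 = g/(4*(-29 + v)))
(-47145 + C(210, -132))*(-39595 + I) = (-47145 + (1/4)*210/(-29 - 132))*(-39595 - 16690) = (-47145 + (1/4)*210/(-161))*(-56285) = (-47145 + (1/4)*210*(-1/161))*(-56285) = (-47145 - 15/46)*(-56285) = -2168685/46*(-56285) = 122064435225/46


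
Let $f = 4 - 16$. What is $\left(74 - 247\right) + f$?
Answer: $-185$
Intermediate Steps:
$f = -12$
$\left(74 - 247\right) + f = \left(74 - 247\right) - 12 = -173 - 12 = -185$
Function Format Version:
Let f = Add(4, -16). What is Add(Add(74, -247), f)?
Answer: -185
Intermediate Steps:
f = -12
Add(Add(74, -247), f) = Add(Add(74, -247), -12) = Add(-173, -12) = -185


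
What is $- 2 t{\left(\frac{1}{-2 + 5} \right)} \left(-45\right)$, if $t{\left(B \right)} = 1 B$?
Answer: $30$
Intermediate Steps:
$t{\left(B \right)} = B$
$- 2 t{\left(\frac{1}{-2 + 5} \right)} \left(-45\right) = - \frac{2}{-2 + 5} \left(-45\right) = - \frac{2}{3} \left(-45\right) = \left(-2\right) \frac{1}{3} \left(-45\right) = \left(- \frac{2}{3}\right) \left(-45\right) = 30$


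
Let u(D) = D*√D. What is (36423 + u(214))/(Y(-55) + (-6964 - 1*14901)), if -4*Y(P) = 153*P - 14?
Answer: -145692/79031 - 856*√214/79031 ≈ -2.0019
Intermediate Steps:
u(D) = D^(3/2)
Y(P) = 7/2 - 153*P/4 (Y(P) = -(153*P - 14)/4 = -(-14 + 153*P)/4 = 7/2 - 153*P/4)
(36423 + u(214))/(Y(-55) + (-6964 - 1*14901)) = (36423 + 214^(3/2))/((7/2 - 153/4*(-55)) + (-6964 - 1*14901)) = (36423 + 214*√214)/((7/2 + 8415/4) + (-6964 - 14901)) = (36423 + 214*√214)/(8429/4 - 21865) = (36423 + 214*√214)/(-79031/4) = (36423 + 214*√214)*(-4/79031) = -145692/79031 - 856*√214/79031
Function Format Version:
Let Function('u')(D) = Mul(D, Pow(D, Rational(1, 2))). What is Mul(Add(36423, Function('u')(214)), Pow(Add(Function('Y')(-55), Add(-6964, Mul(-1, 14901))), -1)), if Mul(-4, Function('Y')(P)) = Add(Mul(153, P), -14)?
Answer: Add(Rational(-145692, 79031), Mul(Rational(-856, 79031), Pow(214, Rational(1, 2)))) ≈ -2.0019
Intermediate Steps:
Function('u')(D) = Pow(D, Rational(3, 2))
Function('Y')(P) = Add(Rational(7, 2), Mul(Rational(-153, 4), P)) (Function('Y')(P) = Mul(Rational(-1, 4), Add(Mul(153, P), -14)) = Mul(Rational(-1, 4), Add(-14, Mul(153, P))) = Add(Rational(7, 2), Mul(Rational(-153, 4), P)))
Mul(Add(36423, Function('u')(214)), Pow(Add(Function('Y')(-55), Add(-6964, Mul(-1, 14901))), -1)) = Mul(Add(36423, Pow(214, Rational(3, 2))), Pow(Add(Add(Rational(7, 2), Mul(Rational(-153, 4), -55)), Add(-6964, Mul(-1, 14901))), -1)) = Mul(Add(36423, Mul(214, Pow(214, Rational(1, 2)))), Pow(Add(Add(Rational(7, 2), Rational(8415, 4)), Add(-6964, -14901)), -1)) = Mul(Add(36423, Mul(214, Pow(214, Rational(1, 2)))), Pow(Add(Rational(8429, 4), -21865), -1)) = Mul(Add(36423, Mul(214, Pow(214, Rational(1, 2)))), Pow(Rational(-79031, 4), -1)) = Mul(Add(36423, Mul(214, Pow(214, Rational(1, 2)))), Rational(-4, 79031)) = Add(Rational(-145692, 79031), Mul(Rational(-856, 79031), Pow(214, Rational(1, 2))))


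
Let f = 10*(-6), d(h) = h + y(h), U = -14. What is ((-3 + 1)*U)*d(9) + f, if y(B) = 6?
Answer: 360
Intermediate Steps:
d(h) = 6 + h (d(h) = h + 6 = 6 + h)
f = -60
((-3 + 1)*U)*d(9) + f = ((-3 + 1)*(-14))*(6 + 9) - 60 = -2*(-14)*15 - 60 = 28*15 - 60 = 420 - 60 = 360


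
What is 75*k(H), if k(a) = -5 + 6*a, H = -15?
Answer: -7125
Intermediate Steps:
75*k(H) = 75*(-5 + 6*(-15)) = 75*(-5 - 90) = 75*(-95) = -7125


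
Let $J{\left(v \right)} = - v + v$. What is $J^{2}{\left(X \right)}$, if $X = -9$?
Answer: $0$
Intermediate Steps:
$J{\left(v \right)} = 0$
$J^{2}{\left(X \right)} = 0^{2} = 0$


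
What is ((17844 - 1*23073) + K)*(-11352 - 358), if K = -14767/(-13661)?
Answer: 836311829420/13661 ≈ 6.1219e+7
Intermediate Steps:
K = 14767/13661 (K = -14767*(-1/13661) = 14767/13661 ≈ 1.0810)
((17844 - 1*23073) + K)*(-11352 - 358) = ((17844 - 1*23073) + 14767/13661)*(-11352 - 358) = ((17844 - 23073) + 14767/13661)*(-11710) = (-5229 + 14767/13661)*(-11710) = -71418602/13661*(-11710) = 836311829420/13661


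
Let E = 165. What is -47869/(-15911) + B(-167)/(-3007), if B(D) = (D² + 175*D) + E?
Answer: 162573864/47844377 ≈ 3.3980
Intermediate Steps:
B(D) = 165 + D² + 175*D (B(D) = (D² + 175*D) + 165 = 165 + D² + 175*D)
-47869/(-15911) + B(-167)/(-3007) = -47869/(-15911) + (165 + (-167)² + 175*(-167))/(-3007) = -47869*(-1/15911) + (165 + 27889 - 29225)*(-1/3007) = 47869/15911 - 1171*(-1/3007) = 47869/15911 + 1171/3007 = 162573864/47844377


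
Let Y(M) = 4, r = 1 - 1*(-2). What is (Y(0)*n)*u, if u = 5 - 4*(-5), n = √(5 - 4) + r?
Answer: 400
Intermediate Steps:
r = 3 (r = 1 + 2 = 3)
n = 4 (n = √(5 - 4) + 3 = √1 + 3 = 1 + 3 = 4)
u = 25 (u = 5 + 20 = 25)
(Y(0)*n)*u = (4*4)*25 = 16*25 = 400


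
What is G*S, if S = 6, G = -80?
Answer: -480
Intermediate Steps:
G*S = -80*6 = -480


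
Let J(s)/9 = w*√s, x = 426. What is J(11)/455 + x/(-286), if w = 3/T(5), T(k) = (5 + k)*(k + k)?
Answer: -213/143 + 27*√11/45500 ≈ -1.4875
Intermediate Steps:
T(k) = 2*k*(5 + k) (T(k) = (5 + k)*(2*k) = 2*k*(5 + k))
w = 3/100 (w = 3/((2*5*(5 + 5))) = 3/((2*5*10)) = 3/100 ≈ 0.030000)
J(s) = 27*√s/100 (J(s) = 9*(3*√s/100) = 27*√s/100)
J(11)/455 + x/(-286) = (27*√11/100)/455 + 426/(-286) = (27*√11/100)*(1/455) + 426*(-1/286) = 27*√11/45500 - 213/143 = -213/143 + 27*√11/45500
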